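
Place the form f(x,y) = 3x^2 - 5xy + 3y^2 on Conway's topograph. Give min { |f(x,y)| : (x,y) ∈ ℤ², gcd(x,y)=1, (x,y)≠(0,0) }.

translate: b→1 (≡-5 mod 6), so (3,-5,3)→(3,1,1)
flip: (3,1,1)→(1,-1,3)
translate: b→1 (≡-1 mod 2), so (1,-1,3)→(1,1,3)
reduced (well bottom): (1,1,3) with a≤c, −a<b≤a
well minimum = a = 1

1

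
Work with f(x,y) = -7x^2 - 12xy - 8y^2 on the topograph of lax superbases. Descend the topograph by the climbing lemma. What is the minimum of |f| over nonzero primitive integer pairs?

translate: b→-2 (≡12 mod 14), so (7,12,8)→(7,-2,3)
flip: (7,-2,3)→(3,2,7)
reduced (well bottom): (3,2,7) with a≤c, −a<b≤a
well minimum |f| = |-3| = 3 (negative-definite)

3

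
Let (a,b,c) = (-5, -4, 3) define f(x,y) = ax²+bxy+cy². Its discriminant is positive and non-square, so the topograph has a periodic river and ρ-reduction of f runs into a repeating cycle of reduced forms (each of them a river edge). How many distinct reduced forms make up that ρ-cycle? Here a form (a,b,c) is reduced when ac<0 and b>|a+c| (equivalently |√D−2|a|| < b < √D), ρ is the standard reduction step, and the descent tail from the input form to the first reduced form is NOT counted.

D = 76, ⌊√D⌋ = 8
descent: ρ → (3,4,-5)  [lands on river]
river: ρ → (-5,6,2)
river: ρ → (2,6,-5)
river: ρ → (-5,4,3)
river: ρ → (3,8,-1)
river: ρ → (-1,8,3)
ρ-cycle length = 6 (tail of 1 descent step not counted)

6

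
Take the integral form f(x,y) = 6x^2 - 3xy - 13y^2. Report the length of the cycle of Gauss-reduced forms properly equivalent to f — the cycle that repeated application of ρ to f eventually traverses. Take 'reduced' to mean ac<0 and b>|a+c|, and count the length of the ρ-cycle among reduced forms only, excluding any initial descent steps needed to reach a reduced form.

D = 321, ⌊√D⌋ = 17
descent: ρ → (-13,3,6)
descent: ρ → (6,9,-10)  [lands on river]
river: ρ → (-10,11,5)
river: ρ → (5,9,-12)
river: ρ → (-12,15,2)
river: ρ → (2,17,-4)
river: ρ → (-4,15,6)
ρ-cycle length = 6 (tail of 2 descent steps not counted)

6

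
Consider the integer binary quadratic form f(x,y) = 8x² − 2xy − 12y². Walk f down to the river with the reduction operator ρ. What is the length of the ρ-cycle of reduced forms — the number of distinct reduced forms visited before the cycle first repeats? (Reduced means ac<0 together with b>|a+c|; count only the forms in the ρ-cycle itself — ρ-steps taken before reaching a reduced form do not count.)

D = 388, ⌊√D⌋ = 19
descent: ρ → (-12,2,8)
descent: ρ → (8,14,-6)  [lands on river]
river: ρ → (-6,10,12)
river: ρ → (12,14,-4)
river: ρ → (-4,18,4)
river: ρ → (4,14,-12)
river: ρ → (-12,10,6)
river: ρ → (6,14,-8)
river: ρ → (-8,18,2)
river: ρ → (2,18,-8)
river: ρ → (-8,14,6)
river: ρ → (6,10,-12)
river: ρ → (-12,14,4)
river: ρ → (4,18,-4)
river: ρ → (-4,14,12)
river: ρ → (12,10,-6)
river: ρ → (-6,14,8)
river: ρ → (8,18,-2)
river: ρ → (-2,18,8)
ρ-cycle length = 18 (tail of 2 descent steps not counted)

18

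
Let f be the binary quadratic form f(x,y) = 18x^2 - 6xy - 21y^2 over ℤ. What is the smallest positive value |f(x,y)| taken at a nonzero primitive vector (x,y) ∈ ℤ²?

descent: ρ → (-21,6,18)  [lands on river]
river: ρ → (18,30,-9)
river: ρ → (-9,24,27)
river: ρ → (27,30,-6)
river: ρ → (-6,30,27)
river: ρ → (27,24,-9)
river: ρ → (-9,30,18)
river: ρ → (18,6,-21)
river: ρ → (-21,36,3)
river: ρ → (3,36,-21)
closes: descent 1, river 10
min |a| on river = 3

3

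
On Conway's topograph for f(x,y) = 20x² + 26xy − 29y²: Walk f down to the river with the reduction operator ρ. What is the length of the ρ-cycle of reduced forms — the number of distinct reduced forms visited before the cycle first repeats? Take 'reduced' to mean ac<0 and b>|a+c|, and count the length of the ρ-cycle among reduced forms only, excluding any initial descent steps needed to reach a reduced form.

D = 2996, ⌊√D⌋ = 54
river: ρ → (-29,32,17)
river: ρ → (17,36,-25)
river: ρ → (-25,14,28)
river: ρ → (28,42,-11)
river: ρ → (-11,46,20)
river: ρ → (20,34,-23)
river: ρ → (-23,12,31)
river: ρ → (31,50,-4)
river: ρ → (-4,54,5)
river: ρ → (5,46,-44)
river: ρ → (-44,42,7)
river: ρ → (7,42,-44)
river: ρ → (-44,46,5)
river: ρ → (5,54,-4)
river: ρ → (-4,50,31)
river: ρ → (31,12,-23)
river: ρ → (-23,34,20)
river: ρ → (20,46,-11)
river: ρ → (-11,42,28)
river: ρ → (28,14,-25)
river: ρ → (-25,36,17)
river: ρ → (17,32,-29)
river: ρ → (-29,26,20)
river: ρ → (20,54,-1)
river: ρ → (-1,54,20)
river: ρ → (20,26,-29)
ρ-cycle length = 26 (tail of 0 descent steps not counted)

26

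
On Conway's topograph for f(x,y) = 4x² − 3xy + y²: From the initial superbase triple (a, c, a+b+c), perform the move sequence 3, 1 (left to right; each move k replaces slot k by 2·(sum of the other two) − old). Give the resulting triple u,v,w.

start (4,1,2) = (f(1,0),f(0,1),f(1,1))
replace slot 3: 2·(4+1) − 2 = 8 → (4,1,8)
replace slot 1: 2·(1+8) − 4 = 14 → (14,1,8)

14,1,8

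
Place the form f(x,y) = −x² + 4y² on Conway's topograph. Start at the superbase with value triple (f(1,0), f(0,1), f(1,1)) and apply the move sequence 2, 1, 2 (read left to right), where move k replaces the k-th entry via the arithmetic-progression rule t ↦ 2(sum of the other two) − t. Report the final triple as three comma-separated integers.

start (-1,4,3) = (f(1,0),f(0,1),f(1,1))
replace slot 2: 2·((-1)+3) − 4 = 0 → (-1,0,3)
replace slot 1: 2·(0+3) − (-1) = 7 → (7,0,3)
replace slot 2: 2·(7+3) − 0 = 20 → (7,20,3)

7,20,3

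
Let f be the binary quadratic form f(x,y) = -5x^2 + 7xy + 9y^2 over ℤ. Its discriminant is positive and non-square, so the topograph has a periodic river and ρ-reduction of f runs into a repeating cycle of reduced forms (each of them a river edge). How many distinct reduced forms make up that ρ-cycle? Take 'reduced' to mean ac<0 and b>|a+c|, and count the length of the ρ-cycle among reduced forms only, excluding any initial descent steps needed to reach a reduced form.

D = 229, ⌊√D⌋ = 15
river: ρ → (9,11,-3)
river: ρ → (-3,13,5)
river: ρ → (5,7,-9)
river: ρ → (-9,11,3)
river: ρ → (3,13,-5)
river: ρ → (-5,7,9)
ρ-cycle length = 6 (tail of 0 descent steps not counted)

6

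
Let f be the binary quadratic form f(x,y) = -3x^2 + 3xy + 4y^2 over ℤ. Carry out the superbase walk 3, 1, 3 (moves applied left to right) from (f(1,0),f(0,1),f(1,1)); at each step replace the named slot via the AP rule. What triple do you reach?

start (-3,4,4) = (f(1,0),f(0,1),f(1,1))
replace slot 3: 2·((-3)+4) − 4 = -2 → (-3,4,-2)
replace slot 1: 2·(4+(-2)) − (-3) = 7 → (7,4,-2)
replace slot 3: 2·(7+4) − (-2) = 24 → (7,4,24)

7,4,24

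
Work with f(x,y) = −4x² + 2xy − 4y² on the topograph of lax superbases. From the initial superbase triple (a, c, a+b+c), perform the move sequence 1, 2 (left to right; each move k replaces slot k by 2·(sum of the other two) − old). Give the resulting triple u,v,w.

start (-4,-4,-6) = (f(1,0),f(0,1),f(1,1))
replace slot 1: 2·((-4)+(-6)) − (-4) = -16 → (-16,-4,-6)
replace slot 2: 2·((-16)+(-6)) − (-4) = -40 → (-16,-40,-6)

-16,-40,-6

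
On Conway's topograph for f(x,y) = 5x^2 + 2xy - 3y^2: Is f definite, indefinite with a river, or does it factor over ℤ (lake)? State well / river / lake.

D = b²−4ac = 2² − 4·5·(-3) = 64
D = 8² is a perfect square ⇒ form factors over ℤ ⇒ lakes

lake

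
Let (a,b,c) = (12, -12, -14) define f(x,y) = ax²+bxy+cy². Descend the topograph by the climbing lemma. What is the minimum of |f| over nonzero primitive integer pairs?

descent: ρ → (-14,12,12)  [lands on river]
river: ρ → (12,12,-14)
river: ρ → (-14,16,10)
river: ρ → (10,24,-6)
river: ρ → (-6,24,10)
river: ρ → (10,16,-14)
closes: descent 1, river 6
min |a| on river = 6

6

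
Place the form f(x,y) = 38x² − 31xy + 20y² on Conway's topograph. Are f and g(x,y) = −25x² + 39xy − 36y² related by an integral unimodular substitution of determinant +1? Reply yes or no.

D₁ = -2079, D₂ = -2079
f: flip: (38,-31,20)→(20,31,38)
f: translate: b→-9 (≡31 mod 40), so (20,31,38)→(20,-9,27)
f: reduced (well bottom): (20,-9,27) with a≤c, −a<b≤a
g is negative-definite; reduce −g:
−g: translate: b→11 (≡-39 mod 50), so (25,-39,36)→(25,11,22)
−g: flip: (25,11,22)→(22,-11,25)
−g: reduced (well bottom): (22,-11,25) with a≤c, −a<b≤a
flip sign back: reduced form of g is (-22,11,-25)
reduced forms (20, -9, 27) vs (-22, 11, -25) ⇒ inequivalent

no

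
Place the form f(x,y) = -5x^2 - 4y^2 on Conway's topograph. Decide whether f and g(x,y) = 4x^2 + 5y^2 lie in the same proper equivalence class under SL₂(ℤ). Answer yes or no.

D₁ = -80, D₂ = -80
f is negative-definite; reduce −f:
−f: flip: (5,0,4)→(4,0,5)
−f: reduced (well bottom): (4,0,5) with a≤c, −a<b≤a
flip sign back: reduced form of f is (-4,0,-5)
g: reduced (well bottom): (4,0,5) with a≤c, −a<b≤a
reduced forms (-4, 0, -5) vs (4, 0, 5) ⇒ inequivalent

no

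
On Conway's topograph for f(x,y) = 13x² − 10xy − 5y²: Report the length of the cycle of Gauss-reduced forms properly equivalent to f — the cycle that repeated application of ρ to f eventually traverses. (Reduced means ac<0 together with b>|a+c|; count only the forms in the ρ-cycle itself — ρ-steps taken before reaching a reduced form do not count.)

D = 360, ⌊√D⌋ = 18
descent: ρ → (-5,10,13)  [lands on river]
river: ρ → (13,16,-2)
river: ρ → (-2,16,13)
river: ρ → (13,10,-5)
ρ-cycle length = 4 (tail of 1 descent step not counted)

4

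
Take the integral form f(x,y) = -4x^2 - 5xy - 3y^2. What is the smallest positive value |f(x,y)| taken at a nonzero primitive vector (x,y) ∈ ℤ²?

translate: b→-3 (≡5 mod 8), so (4,5,3)→(4,-3,2)
flip: (4,-3,2)→(2,3,4)
translate: b→-1 (≡3 mod 4), so (2,3,4)→(2,-1,3)
reduced (well bottom): (2,-1,3) with a≤c, −a<b≤a
well minimum |f| = |-2| = 2 (negative-definite)

2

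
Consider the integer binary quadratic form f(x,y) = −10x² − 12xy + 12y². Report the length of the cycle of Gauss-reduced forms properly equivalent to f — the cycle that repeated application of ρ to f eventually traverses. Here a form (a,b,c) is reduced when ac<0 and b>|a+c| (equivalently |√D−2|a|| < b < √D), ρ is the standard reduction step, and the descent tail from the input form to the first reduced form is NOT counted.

D = 624, ⌊√D⌋ = 24
descent: ρ → (12,12,-10)  [lands on river]
river: ρ → (-10,8,14)
river: ρ → (14,20,-4)
river: ρ → (-4,20,14)
river: ρ → (14,8,-10)
river: ρ → (-10,12,12)
ρ-cycle length = 6 (tail of 1 descent step not counted)

6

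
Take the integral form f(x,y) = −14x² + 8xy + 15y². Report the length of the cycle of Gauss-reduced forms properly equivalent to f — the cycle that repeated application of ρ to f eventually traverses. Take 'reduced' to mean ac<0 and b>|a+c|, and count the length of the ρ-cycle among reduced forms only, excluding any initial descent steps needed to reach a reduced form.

D = 904, ⌊√D⌋ = 30
river: ρ → (15,22,-7)
river: ρ → (-7,20,18)
river: ρ → (18,16,-9)
river: ρ → (-9,20,14)
river: ρ → (14,8,-15)
river: ρ → (-15,22,7)
river: ρ → (7,20,-18)
river: ρ → (-18,16,9)
river: ρ → (9,20,-14)
river: ρ → (-14,8,15)
ρ-cycle length = 10 (tail of 0 descent steps not counted)

10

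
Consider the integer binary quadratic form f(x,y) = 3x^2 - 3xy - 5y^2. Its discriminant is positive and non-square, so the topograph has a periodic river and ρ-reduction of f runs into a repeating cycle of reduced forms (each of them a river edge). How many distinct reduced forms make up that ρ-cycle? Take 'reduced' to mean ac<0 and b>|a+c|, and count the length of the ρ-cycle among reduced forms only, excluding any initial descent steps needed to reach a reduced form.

D = 69, ⌊√D⌋ = 8
descent: ρ → (-5,3,3)  [lands on river]
river: ρ → (3,3,-5)
river: ρ → (-5,7,1)
river: ρ → (1,7,-5)
ρ-cycle length = 4 (tail of 1 descent step not counted)

4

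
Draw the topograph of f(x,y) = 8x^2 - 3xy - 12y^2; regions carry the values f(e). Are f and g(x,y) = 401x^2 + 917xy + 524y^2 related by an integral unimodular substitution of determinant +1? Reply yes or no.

D₁ = 393, D₂ = 393
river cycle of f (length 16): (8, 13, -7), (-7, 15, 6), (6, 9, -13), (-13, 17, 2), (2, 19, -4), (-4, 13, 14), (14, 15, -3), (-3, 15, 14), (14, 13, -4), (-4, 19, 2), … (6 more)
river cycle of g (length 16): (8, 13, -7), (-7, 15, 6), (6, 9, -13), (-13, 17, 2), (2, 19, -4), (-4, 13, 14), (14, 15, -3), (-3, 15, 14), (14, 13, -4), (-4, 19, 2), … (6 more)
cycles coincide ⇒ equivalent

yes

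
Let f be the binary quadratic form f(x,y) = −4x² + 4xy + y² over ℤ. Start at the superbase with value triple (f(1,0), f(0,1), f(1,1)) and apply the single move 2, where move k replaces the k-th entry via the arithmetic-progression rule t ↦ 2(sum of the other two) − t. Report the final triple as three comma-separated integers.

start (-4,1,1) = (f(1,0),f(0,1),f(1,1))
replace slot 2: 2·((-4)+1) − 1 = -7 → (-4,-7,1)

-4,-7,1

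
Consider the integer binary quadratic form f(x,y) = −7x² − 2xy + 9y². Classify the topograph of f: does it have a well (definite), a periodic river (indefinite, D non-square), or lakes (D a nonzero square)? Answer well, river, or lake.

D = b²−4ac = (-2)² − 4·(-7)·9 = 256
D = 16² is a perfect square ⇒ form factors over ℤ ⇒ lakes

lake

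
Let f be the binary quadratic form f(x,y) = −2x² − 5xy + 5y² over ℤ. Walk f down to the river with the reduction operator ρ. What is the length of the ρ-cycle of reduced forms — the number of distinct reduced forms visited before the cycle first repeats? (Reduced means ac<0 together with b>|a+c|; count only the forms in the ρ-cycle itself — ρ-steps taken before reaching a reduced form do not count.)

D = 65, ⌊√D⌋ = 8
descent: ρ → (5,5,-2)  [lands on river]
river: ρ → (-2,7,2)
river: ρ → (2,5,-5)
river: ρ → (-5,5,2)
river: ρ → (2,7,-2)
river: ρ → (-2,5,5)
ρ-cycle length = 6 (tail of 1 descent step not counted)

6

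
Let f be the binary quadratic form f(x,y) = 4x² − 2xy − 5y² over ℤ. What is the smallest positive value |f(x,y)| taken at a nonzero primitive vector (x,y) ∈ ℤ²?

descent: ρ → (-5,2,4)  [lands on river]
river: ρ → (4,6,-3)
river: ρ → (-3,6,4)
river: ρ → (4,2,-5)
river: ρ → (-5,8,1)
river: ρ → (1,8,-5)
closes: descent 1, river 6
min |a| on river = 1

1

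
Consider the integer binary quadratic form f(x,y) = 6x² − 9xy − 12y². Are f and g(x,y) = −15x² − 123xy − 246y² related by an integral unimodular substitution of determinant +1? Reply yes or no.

D₁ = 369, D₂ = 369
river cycle of f (length 10): (-12, 9, 6), (6, 15, -6), (-6, 9, 12), (12, 15, -3), (-3, 15, 12), (12, 9, -6), (-6, 15, 6), (6, 9, -12), (-12, 15, 3), (3, 15, -12)
river cycle of g (length 10): (6, 15, -6), (-6, 9, 12), (12, 15, -3), (-3, 15, 12), (12, 9, -6), (-6, 15, 6), (6, 9, -12), (-12, 15, 3), (3, 15, -12), (-12, 9, 6)
cycles coincide ⇒ equivalent

yes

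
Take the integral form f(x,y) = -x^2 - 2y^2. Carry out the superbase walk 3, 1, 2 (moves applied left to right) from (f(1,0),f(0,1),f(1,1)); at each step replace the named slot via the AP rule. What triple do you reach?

start (-1,-2,-3) = (f(1,0),f(0,1),f(1,1))
replace slot 3: 2·((-1)+(-2)) − (-3) = -3 → (-1,-2,-3)
replace slot 1: 2·((-2)+(-3)) − (-1) = -9 → (-9,-2,-3)
replace slot 2: 2·((-9)+(-3)) − (-2) = -22 → (-9,-22,-3)

-9,-22,-3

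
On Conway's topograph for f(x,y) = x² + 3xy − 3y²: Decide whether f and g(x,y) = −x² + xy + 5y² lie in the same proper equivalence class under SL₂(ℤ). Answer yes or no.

D₁ = 21, D₂ = 21
river cycle of f (length 2): (-3, 3, 1), (1, 3, -3)
river cycle of g (length 2): (-1, 3, 3), (3, 3, -1)
cycles differ ⇒ inequivalent

no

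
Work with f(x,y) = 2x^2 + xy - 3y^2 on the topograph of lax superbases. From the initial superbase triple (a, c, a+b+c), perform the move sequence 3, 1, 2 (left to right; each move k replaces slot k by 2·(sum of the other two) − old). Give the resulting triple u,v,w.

start (2,-3,0) = (f(1,0),f(0,1),f(1,1))
replace slot 3: 2·(2+(-3)) − 0 = -2 → (2,-3,-2)
replace slot 1: 2·((-3)+(-2)) − 2 = -12 → (-12,-3,-2)
replace slot 2: 2·((-12)+(-2)) − (-3) = -25 → (-12,-25,-2)

-12,-25,-2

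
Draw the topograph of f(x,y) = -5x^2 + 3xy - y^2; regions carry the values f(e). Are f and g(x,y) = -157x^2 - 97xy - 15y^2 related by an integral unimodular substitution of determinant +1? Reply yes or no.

D₁ = -11, D₂ = -11
f is negative-definite; reduce −f:
−f: flip: (5,-3,1)→(1,3,5)
−f: translate: b→1 (≡3 mod 2), so (1,3,5)→(1,1,3)
−f: reduced (well bottom): (1,1,3) with a≤c, −a<b≤a
flip sign back: reduced form of f is (-1,-1,-3)
g is negative-definite; reduce −g:
−g: flip: (157,97,15)→(15,-97,157)
−g: translate: b→-7 (≡-97 mod 30), so (15,-97,157)→(15,-7,1)
−g: flip: (15,-7,1)→(1,7,15)
−g: translate: b→1 (≡7 mod 2), so (1,7,15)→(1,1,3)
−g: reduced (well bottom): (1,1,3) with a≤c, −a<b≤a
flip sign back: reduced form of g is (-1,-1,-3)
reduced forms (-1, -1, -3) vs (-1, -1, -3) ⇒ equivalent

yes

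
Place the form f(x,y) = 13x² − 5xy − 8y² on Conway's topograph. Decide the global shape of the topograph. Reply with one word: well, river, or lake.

D = b²−4ac = (-5)² − 4·13·(-8) = 441
D = 21² is a perfect square ⇒ form factors over ℤ ⇒ lakes

lake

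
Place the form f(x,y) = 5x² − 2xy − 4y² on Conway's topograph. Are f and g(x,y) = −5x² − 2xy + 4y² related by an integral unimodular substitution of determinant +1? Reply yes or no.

D₁ = 84, D₂ = 84
river cycle of f (length 6): (-4, 2, 5), (5, 8, -1), (-1, 8, 5), (5, 2, -4), (-4, 6, 3), (3, 6, -4)
river cycle of g (length 6): (4, 2, -5), (-5, 8, 1), (1, 8, -5), (-5, 2, 4), (4, 6, -3), (-3, 6, 4)
cycles differ ⇒ inequivalent

no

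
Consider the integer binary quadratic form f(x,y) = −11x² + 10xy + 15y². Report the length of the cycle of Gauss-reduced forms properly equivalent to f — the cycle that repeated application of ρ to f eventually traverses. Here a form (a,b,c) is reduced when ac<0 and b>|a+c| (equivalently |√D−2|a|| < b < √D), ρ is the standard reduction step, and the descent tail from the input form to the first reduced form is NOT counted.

D = 760, ⌊√D⌋ = 27
river: ρ → (15,20,-6)
river: ρ → (-6,16,21)
river: ρ → (21,26,-1)
river: ρ → (-1,26,21)
river: ρ → (21,16,-6)
river: ρ → (-6,20,15)
river: ρ → (15,10,-11)
river: ρ → (-11,12,14)
river: ρ → (14,16,-9)
river: ρ → (-9,20,10)
river: ρ → (10,20,-9)
river: ρ → (-9,16,14)
river: ρ → (14,12,-11)
river: ρ → (-11,10,15)
ρ-cycle length = 14 (tail of 0 descent steps not counted)

14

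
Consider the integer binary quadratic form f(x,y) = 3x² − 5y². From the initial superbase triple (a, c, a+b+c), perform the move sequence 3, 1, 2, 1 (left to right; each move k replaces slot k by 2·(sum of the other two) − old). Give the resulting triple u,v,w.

start (3,-5,-2) = (f(1,0),f(0,1),f(1,1))
replace slot 3: 2·(3+(-5)) − (-2) = -2 → (3,-5,-2)
replace slot 1: 2·((-5)+(-2)) − 3 = -17 → (-17,-5,-2)
replace slot 2: 2·((-17)+(-2)) − (-5) = -33 → (-17,-33,-2)
replace slot 1: 2·((-33)+(-2)) − (-17) = -53 → (-53,-33,-2)

-53,-33,-2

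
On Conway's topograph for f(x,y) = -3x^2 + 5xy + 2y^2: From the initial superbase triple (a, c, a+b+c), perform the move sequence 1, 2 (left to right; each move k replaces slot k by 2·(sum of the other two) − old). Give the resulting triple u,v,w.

start (-3,2,4) = (f(1,0),f(0,1),f(1,1))
replace slot 1: 2·(2+4) − (-3) = 15 → (15,2,4)
replace slot 2: 2·(15+4) − 2 = 36 → (15,36,4)

15,36,4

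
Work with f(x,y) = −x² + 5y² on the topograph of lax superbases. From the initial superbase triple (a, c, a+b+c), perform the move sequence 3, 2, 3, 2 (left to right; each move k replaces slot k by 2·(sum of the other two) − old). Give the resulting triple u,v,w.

start (-1,5,4) = (f(1,0),f(0,1),f(1,1))
replace slot 3: 2·((-1)+5) − 4 = 4 → (-1,5,4)
replace slot 2: 2·((-1)+4) − 5 = 1 → (-1,1,4)
replace slot 3: 2·((-1)+1) − 4 = -4 → (-1,1,-4)
replace slot 2: 2·((-1)+(-4)) − 1 = -11 → (-1,-11,-4)

-1,-11,-4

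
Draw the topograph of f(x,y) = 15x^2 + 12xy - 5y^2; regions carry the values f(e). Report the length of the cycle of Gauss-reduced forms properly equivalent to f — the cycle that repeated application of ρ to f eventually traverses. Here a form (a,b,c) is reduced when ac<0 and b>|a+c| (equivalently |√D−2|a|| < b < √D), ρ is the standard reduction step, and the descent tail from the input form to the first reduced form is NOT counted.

D = 444, ⌊√D⌋ = 21
river: ρ → (-5,18,6)
river: ρ → (6,18,-5)
river: ρ → (-5,12,15)
river: ρ → (15,18,-2)
river: ρ → (-2,18,15)
river: ρ → (15,12,-5)
ρ-cycle length = 6 (tail of 0 descent steps not counted)

6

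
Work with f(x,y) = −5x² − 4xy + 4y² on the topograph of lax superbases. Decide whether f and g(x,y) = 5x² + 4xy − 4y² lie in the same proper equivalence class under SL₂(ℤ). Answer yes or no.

D₁ = 96, D₂ = 96
river cycle of f (length 4): (4, 4, -5), (-5, 6, 3), (3, 6, -5), (-5, 4, 4)
river cycle of g (length 4): (-4, 4, 5), (5, 6, -3), (-3, 6, 5), (5, 4, -4)
cycles differ ⇒ inequivalent

no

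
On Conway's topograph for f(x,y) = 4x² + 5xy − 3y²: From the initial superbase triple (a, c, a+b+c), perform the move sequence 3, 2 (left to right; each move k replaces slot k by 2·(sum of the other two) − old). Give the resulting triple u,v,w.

start (4,-3,6) = (f(1,0),f(0,1),f(1,1))
replace slot 3: 2·(4+(-3)) − 6 = -4 → (4,-3,-4)
replace slot 2: 2·(4+(-4)) − (-3) = 3 → (4,3,-4)

4,3,-4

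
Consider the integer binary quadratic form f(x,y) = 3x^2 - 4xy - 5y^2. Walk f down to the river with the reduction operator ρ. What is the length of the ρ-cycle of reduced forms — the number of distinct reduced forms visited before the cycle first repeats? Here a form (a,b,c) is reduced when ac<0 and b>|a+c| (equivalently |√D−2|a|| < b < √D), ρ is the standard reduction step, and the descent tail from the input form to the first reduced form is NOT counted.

D = 76, ⌊√D⌋ = 8
descent: ρ → (-5,4,3)  [lands on river]
river: ρ → (3,8,-1)
river: ρ → (-1,8,3)
river: ρ → (3,4,-5)
river: ρ → (-5,6,2)
river: ρ → (2,6,-5)
ρ-cycle length = 6 (tail of 1 descent step not counted)

6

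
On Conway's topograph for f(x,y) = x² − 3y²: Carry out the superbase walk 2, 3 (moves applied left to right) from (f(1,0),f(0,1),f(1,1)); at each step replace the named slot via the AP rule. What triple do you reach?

start (1,-3,-2) = (f(1,0),f(0,1),f(1,1))
replace slot 2: 2·(1+(-2)) − (-3) = 1 → (1,1,-2)
replace slot 3: 2·(1+1) − (-2) = 6 → (1,1,6)

1,1,6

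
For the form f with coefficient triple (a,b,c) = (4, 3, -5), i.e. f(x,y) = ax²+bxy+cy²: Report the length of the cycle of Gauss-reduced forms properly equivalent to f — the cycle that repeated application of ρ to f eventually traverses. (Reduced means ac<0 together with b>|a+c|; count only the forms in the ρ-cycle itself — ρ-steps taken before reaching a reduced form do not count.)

D = 89, ⌊√D⌋ = 9
river: ρ → (-5,7,2)
river: ρ → (2,9,-1)
river: ρ → (-1,9,2)
river: ρ → (2,7,-5)
river: ρ → (-5,3,4)
river: ρ → (4,5,-4)
river: ρ → (-4,3,5)
river: ρ → (5,7,-2)
river: ρ → (-2,9,1)
river: ρ → (1,9,-2)
river: ρ → (-2,7,5)
river: ρ → (5,3,-4)
river: ρ → (-4,5,4)
river: ρ → (4,3,-5)
ρ-cycle length = 14 (tail of 0 descent steps not counted)

14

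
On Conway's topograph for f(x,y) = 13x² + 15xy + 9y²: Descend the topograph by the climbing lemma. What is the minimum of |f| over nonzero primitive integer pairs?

translate: b→-11 (≡15 mod 26), so (13,15,9)→(13,-11,7)
flip: (13,-11,7)→(7,11,13)
translate: b→-3 (≡11 mod 14), so (7,11,13)→(7,-3,9)
reduced (well bottom): (7,-3,9) with a≤c, −a<b≤a
well minimum = a = 7

7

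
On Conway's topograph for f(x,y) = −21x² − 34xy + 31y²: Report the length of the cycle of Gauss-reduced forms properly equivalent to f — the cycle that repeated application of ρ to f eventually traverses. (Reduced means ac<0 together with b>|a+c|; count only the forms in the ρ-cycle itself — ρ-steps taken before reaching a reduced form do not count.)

D = 3760, ⌊√D⌋ = 61
descent: ρ → (31,34,-21)  [lands on river]
river: ρ → (-21,50,15)
river: ρ → (15,40,-36)
river: ρ → (-36,32,19)
river: ρ → (19,44,-24)
river: ρ → (-24,52,11)
river: ρ → (11,58,-9)
river: ρ → (-9,50,35)
river: ρ → (35,20,-24)
river: ρ → (-24,28,31)
ρ-cycle length = 10 (tail of 1 descent step not counted)

10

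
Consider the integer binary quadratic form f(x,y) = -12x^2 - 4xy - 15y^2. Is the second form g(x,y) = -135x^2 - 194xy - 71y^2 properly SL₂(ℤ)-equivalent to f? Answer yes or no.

D₁ = -704, D₂ = -704
f is negative-definite; reduce −f:
−f: reduced (well bottom): (12,4,15) with a≤c, −a<b≤a
flip sign back: reduced form of f is (-12,-4,-15)
g is negative-definite; reduce −g:
−g: translate: b→-76 (≡194 mod 270), so (135,194,71)→(135,-76,12)
−g: flip: (135,-76,12)→(12,76,135)
−g: translate: b→4 (≡76 mod 24), so (12,76,135)→(12,4,15)
−g: reduced (well bottom): (12,4,15) with a≤c, −a<b≤a
flip sign back: reduced form of g is (-12,-4,-15)
reduced forms (-12, -4, -15) vs (-12, -4, -15) ⇒ equivalent

yes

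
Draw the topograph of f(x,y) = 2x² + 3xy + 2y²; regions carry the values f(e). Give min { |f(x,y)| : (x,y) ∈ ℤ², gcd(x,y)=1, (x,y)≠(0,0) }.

translate: b→-1 (≡3 mod 4), so (2,3,2)→(2,-1,1)
flip: (2,-1,1)→(1,1,2)
reduced (well bottom): (1,1,2) with a≤c, −a<b≤a
well minimum = a = 1

1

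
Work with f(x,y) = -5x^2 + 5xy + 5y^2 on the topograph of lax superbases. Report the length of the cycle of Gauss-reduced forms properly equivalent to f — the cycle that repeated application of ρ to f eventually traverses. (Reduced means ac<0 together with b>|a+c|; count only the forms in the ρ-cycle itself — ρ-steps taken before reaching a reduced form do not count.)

D = 125, ⌊√D⌋ = 11
river: ρ → (5,5,-5)
river: ρ → (-5,5,5)
ρ-cycle length = 2 (tail of 0 descent steps not counted)

2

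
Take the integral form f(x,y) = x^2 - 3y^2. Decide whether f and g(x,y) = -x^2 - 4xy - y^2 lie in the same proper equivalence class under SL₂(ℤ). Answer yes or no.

D₁ = 12, D₂ = 12
river cycle of f (length 2): (1, 2, -2), (-2, 2, 1)
river cycle of g (length 2): (-1, 2, 2), (2, 2, -1)
cycles differ ⇒ inequivalent

no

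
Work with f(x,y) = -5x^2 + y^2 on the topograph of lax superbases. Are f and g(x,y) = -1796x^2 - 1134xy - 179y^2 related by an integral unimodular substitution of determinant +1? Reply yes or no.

D₁ = 20, D₂ = 20
river cycle of f (length 2): (1, 4, -1), (-1, 4, 1)
river cycle of g (length 2): (1, 4, -1), (-1, 4, 1)
cycles coincide ⇒ equivalent

yes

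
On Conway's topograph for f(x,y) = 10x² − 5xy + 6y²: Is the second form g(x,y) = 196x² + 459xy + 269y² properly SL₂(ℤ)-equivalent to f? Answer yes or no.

D₁ = -215, D₂ = -215
f: flip: (10,-5,6)→(6,5,10)
f: reduced (well bottom): (6,5,10) with a≤c, −a<b≤a
g: translate: b→67 (≡459 mod 392), so (196,459,269)→(196,67,6)
g: flip: (196,67,6)→(6,-67,196)
g: translate: b→5 (≡-67 mod 12), so (6,-67,196)→(6,5,10)
g: reduced (well bottom): (6,5,10) with a≤c, −a<b≤a
reduced forms (6, 5, 10) vs (6, 5, 10) ⇒ equivalent

yes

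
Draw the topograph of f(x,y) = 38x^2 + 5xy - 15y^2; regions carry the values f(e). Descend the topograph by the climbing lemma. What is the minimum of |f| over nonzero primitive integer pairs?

descent: ρ → (-15,25,28)  [lands on river]
river: ρ → (28,31,-12)
river: ρ → (-12,41,13)
river: ρ → (13,37,-18)
river: ρ → (-18,35,15)
river: ρ → (15,25,-28)
river: ρ → (-28,31,12)
river: ρ → (12,41,-13)
river: ρ → (-13,37,18)
river: ρ → (18,35,-15)
closes: descent 1, river 10
min |a| on river = 12

12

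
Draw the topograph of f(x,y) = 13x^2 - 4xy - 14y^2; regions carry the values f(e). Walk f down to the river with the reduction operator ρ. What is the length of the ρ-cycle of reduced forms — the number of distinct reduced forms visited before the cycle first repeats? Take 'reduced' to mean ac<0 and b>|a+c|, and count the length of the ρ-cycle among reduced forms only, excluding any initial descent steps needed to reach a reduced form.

D = 744, ⌊√D⌋ = 27
descent: ρ → (-14,4,13)  [lands on river]
river: ρ → (13,22,-5)
river: ρ → (-5,18,21)
river: ρ → (21,24,-2)
river: ρ → (-2,24,21)
river: ρ → (21,18,-5)
river: ρ → (-5,22,13)
river: ρ → (13,4,-14)
river: ρ → (-14,24,3)
river: ρ → (3,24,-14)
ρ-cycle length = 10 (tail of 1 descent step not counted)

10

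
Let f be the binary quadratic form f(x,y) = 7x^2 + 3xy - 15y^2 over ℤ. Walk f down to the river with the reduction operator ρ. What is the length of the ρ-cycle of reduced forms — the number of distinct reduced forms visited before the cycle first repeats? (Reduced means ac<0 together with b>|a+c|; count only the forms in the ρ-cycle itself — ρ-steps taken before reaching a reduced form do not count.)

D = 429, ⌊√D⌋ = 20
descent: ρ → (-15,-3,7)
descent: ρ → (7,17,-5)  [lands on river]
river: ρ → (-5,13,13)
river: ρ → (13,13,-5)
river: ρ → (-5,17,7)
river: ρ → (7,11,-11)
river: ρ → (-11,11,7)
ρ-cycle length = 6 (tail of 2 descent steps not counted)

6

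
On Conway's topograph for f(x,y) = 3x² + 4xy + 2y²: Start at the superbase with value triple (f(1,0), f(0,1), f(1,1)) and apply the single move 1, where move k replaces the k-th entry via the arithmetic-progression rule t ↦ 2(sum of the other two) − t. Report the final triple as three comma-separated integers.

start (3,2,9) = (f(1,0),f(0,1),f(1,1))
replace slot 1: 2·(2+9) − 3 = 19 → (19,2,9)

19,2,9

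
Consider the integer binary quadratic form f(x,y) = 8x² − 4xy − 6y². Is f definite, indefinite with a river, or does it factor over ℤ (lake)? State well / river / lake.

D = b²−4ac = (-4)² − 4·8·(-6) = 208
D > 0 non-square ⇒ indefinite ⇒ periodic river

river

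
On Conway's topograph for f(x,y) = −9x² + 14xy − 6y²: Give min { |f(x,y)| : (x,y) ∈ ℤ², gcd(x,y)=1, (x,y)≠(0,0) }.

translate: b→4 (≡-14 mod 18), so (9,-14,6)→(9,4,1)
flip: (9,4,1)→(1,-4,9)
translate: b→0 (≡-4 mod 2), so (1,-4,9)→(1,0,5)
reduced (well bottom): (1,0,5) with a≤c, −a<b≤a
well minimum |f| = |-1| = 1 (negative-definite)

1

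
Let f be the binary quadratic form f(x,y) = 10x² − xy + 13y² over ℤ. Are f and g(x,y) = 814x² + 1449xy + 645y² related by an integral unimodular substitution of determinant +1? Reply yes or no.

D₁ = -519, D₂ = -519
f: reduced (well bottom): (10,-1,13) with a≤c, −a<b≤a
g: translate: b→-179 (≡1449 mod 1628), so (814,1449,645)→(814,-179,10)
g: flip: (814,-179,10)→(10,179,814)
g: translate: b→-1 (≡179 mod 20), so (10,179,814)→(10,-1,13)
g: reduced (well bottom): (10,-1,13) with a≤c, −a<b≤a
reduced forms (10, -1, 13) vs (10, -1, 13) ⇒ equivalent

yes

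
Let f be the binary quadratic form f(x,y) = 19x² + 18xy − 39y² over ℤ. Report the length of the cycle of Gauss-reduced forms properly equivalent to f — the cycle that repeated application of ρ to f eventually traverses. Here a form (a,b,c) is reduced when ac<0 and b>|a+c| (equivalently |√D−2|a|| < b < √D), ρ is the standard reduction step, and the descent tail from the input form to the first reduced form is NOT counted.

D = 3288, ⌊√D⌋ = 57
descent: ρ → (-39,-18,19)
descent: ρ → (19,56,-2)  [lands on river]
river: ρ → (-2,56,19)
river: ρ → (19,20,-38)
river: ρ → (-38,56,1)
river: ρ → (1,56,-38)
river: ρ → (-38,20,19)
ρ-cycle length = 6 (tail of 2 descent steps not counted)

6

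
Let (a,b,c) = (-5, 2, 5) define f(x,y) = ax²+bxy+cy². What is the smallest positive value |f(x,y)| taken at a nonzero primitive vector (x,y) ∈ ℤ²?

river: ρ → (5,8,-2)
river: ρ → (-2,8,5)
river: ρ → (5,2,-5)
river: ρ → (-5,8,2)
river: ρ → (2,8,-5)
river: ρ → (-5,2,5)
closes: descent 0, river 6
min |a| on river = 2

2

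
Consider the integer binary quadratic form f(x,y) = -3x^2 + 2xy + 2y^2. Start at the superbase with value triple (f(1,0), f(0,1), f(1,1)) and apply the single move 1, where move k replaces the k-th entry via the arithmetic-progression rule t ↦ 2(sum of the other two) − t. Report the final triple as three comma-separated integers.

start (-3,2,1) = (f(1,0),f(0,1),f(1,1))
replace slot 1: 2·(2+1) − (-3) = 9 → (9,2,1)

9,2,1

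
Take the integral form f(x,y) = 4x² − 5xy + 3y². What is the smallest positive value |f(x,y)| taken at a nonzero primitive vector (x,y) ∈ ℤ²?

translate: b→3 (≡-5 mod 8), so (4,-5,3)→(4,3,2)
flip: (4,3,2)→(2,-3,4)
translate: b→1 (≡-3 mod 4), so (2,-3,4)→(2,1,3)
reduced (well bottom): (2,1,3) with a≤c, −a<b≤a
well minimum = a = 2

2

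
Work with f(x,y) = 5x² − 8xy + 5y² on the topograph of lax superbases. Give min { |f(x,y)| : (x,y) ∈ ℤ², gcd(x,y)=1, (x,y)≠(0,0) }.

translate: b→2 (≡-8 mod 10), so (5,-8,5)→(5,2,2)
flip: (5,2,2)→(2,-2,5)
translate: b→2 (≡-2 mod 4), so (2,-2,5)→(2,2,5)
reduced (well bottom): (2,2,5) with a≤c, −a<b≤a
well minimum = a = 2

2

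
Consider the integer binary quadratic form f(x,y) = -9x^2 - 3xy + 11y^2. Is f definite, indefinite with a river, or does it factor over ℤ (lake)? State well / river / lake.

D = b²−4ac = (-3)² − 4·(-9)·11 = 405
D > 0 non-square ⇒ indefinite ⇒ periodic river

river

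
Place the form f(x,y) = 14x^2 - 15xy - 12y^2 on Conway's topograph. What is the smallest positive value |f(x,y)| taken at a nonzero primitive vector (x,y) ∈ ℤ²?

descent: ρ → (-12,15,14)  [lands on river]
river: ρ → (14,13,-13)
river: ρ → (-13,13,14)
river: ρ → (14,15,-12)
river: ρ → (-12,9,17)
river: ρ → (17,25,-4)
river: ρ → (-4,23,23)
river: ρ → (23,23,-4)
river: ρ → (-4,25,17)
river: ρ → (17,9,-12)
closes: descent 1, river 10
min |a| on river = 4

4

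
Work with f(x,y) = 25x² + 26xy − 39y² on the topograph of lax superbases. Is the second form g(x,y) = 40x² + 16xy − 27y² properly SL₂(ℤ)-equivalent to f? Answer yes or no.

D₁ = 4576, D₂ = 4576
river cycle of f (length 14): (-39, 52, 12), (12, 44, -55), (-55, 66, 1), (1, 66, -55), (-55, 44, 12), (12, 52, -39), (-39, 26, 25), (25, 24, -40), (-40, 56, 9), (9, 52, -52), … (4 more)
river cycle of g (length 14): (-27, 38, 29), (29, 20, -36), (-36, 52, 13), (13, 52, -36), (-36, 20, 29), (29, 38, -27), (-27, 16, 40), (40, 64, -3), (-3, 62, 61), (61, 60, -4), … (4 more)
cycles differ ⇒ inequivalent

no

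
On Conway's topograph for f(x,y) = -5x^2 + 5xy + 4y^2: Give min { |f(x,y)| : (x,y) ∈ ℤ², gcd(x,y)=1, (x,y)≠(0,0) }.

river: ρ → (4,3,-6)
river: ρ → (-6,9,1)
river: ρ → (1,9,-6)
river: ρ → (-6,3,4)
river: ρ → (4,5,-5)
river: ρ → (-5,5,4)
closes: descent 0, river 6
min |a| on river = 1

1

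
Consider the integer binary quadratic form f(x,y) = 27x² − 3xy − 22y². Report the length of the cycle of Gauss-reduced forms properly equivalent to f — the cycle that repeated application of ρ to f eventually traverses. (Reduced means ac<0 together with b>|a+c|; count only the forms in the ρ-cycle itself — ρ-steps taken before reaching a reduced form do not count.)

D = 2385, ⌊√D⌋ = 48
descent: ρ → (-22,47,2)  [lands on river]
river: ρ → (2,45,-45)
river: ρ → (-45,45,2)
river: ρ → (2,47,-22)
river: ρ → (-22,41,8)
river: ρ → (8,39,-27)
river: ρ → (-27,15,20)
river: ρ → (20,25,-22)
river: ρ → (-22,19,23)
river: ρ → (23,27,-18)
river: ρ → (-18,45,5)
river: ρ → (5,45,-18)
river: ρ → (-18,27,23)
river: ρ → (23,19,-22)
river: ρ → (-22,25,20)
river: ρ → (20,15,-27)
river: ρ → (-27,39,8)
river: ρ → (8,41,-22)
ρ-cycle length = 18 (tail of 1 descent step not counted)

18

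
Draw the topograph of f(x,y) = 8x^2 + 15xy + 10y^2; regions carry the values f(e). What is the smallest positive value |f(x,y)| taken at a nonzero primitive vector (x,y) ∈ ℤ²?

translate: b→-1 (≡15 mod 16), so (8,15,10)→(8,-1,3)
flip: (8,-1,3)→(3,1,8)
reduced (well bottom): (3,1,8) with a≤c, −a<b≤a
well minimum = a = 3

3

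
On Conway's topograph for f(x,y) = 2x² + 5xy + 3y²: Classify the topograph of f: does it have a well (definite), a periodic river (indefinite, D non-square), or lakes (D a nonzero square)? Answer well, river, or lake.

D = b²−4ac = 5² − 4·2·3 = 1
D = 1² is a perfect square ⇒ form factors over ℤ ⇒ lakes

lake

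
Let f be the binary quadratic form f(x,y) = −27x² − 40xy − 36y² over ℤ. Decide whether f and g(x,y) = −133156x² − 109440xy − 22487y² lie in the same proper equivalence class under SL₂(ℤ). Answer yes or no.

D₁ = -2288, D₂ = -2288
f is negative-definite; reduce −f:
−f: translate: b→-14 (≡40 mod 54), so (27,40,36)→(27,-14,23)
−f: flip: (27,-14,23)→(23,14,27)
−f: reduced (well bottom): (23,14,27) with a≤c, −a<b≤a
flip sign back: reduced form of f is (-23,-14,-27)
g is negative-definite; reduce −g:
−g: flip: (133156,109440,22487)→(22487,-109440,133156)
−g: translate: b→-19492 (≡-109440 mod 44974), so (22487,-109440,133156)→(22487,-19492,4224)
−g: flip: (22487,-19492,4224)→(4224,19492,22487)
−g: translate: b→2596 (≡19492 mod 8448), so (4224,19492,22487)→(4224,2596,399)
−g: flip: (4224,2596,399)→(399,-2596,4224)
−g: translate: b→-202 (≡-2596 mod 798), so (399,-2596,4224)→(399,-202,27)
−g: flip: (399,-202,27)→(27,202,399)
−g: translate: b→-14 (≡202 mod 54), so (27,202,399)→(27,-14,23)
−g: flip: (27,-14,23)→(23,14,27)
−g: reduced (well bottom): (23,14,27) with a≤c, −a<b≤a
flip sign back: reduced form of g is (-23,-14,-27)
reduced forms (-23, -14, -27) vs (-23, -14, -27) ⇒ equivalent

yes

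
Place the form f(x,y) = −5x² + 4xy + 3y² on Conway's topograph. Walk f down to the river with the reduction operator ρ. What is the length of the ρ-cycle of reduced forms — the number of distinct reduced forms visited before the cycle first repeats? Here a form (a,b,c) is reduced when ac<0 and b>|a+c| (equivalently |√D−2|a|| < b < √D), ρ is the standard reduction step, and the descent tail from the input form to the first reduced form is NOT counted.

D = 76, ⌊√D⌋ = 8
river: ρ → (3,8,-1)
river: ρ → (-1,8,3)
river: ρ → (3,4,-5)
river: ρ → (-5,6,2)
river: ρ → (2,6,-5)
river: ρ → (-5,4,3)
ρ-cycle length = 6 (tail of 0 descent steps not counted)

6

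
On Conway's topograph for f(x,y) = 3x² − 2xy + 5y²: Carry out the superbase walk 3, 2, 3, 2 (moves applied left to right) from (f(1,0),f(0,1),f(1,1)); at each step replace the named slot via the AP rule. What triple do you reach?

start (3,5,6) = (f(1,0),f(0,1),f(1,1))
replace slot 3: 2·(3+5) − 6 = 10 → (3,5,10)
replace slot 2: 2·(3+10) − 5 = 21 → (3,21,10)
replace slot 3: 2·(3+21) − 10 = 38 → (3,21,38)
replace slot 2: 2·(3+38) − 21 = 61 → (3,61,38)

3,61,38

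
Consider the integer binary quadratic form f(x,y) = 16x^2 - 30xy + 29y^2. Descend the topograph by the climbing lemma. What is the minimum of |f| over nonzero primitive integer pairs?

translate: b→2 (≡-30 mod 32), so (16,-30,29)→(16,2,15)
flip: (16,2,15)→(15,-2,16)
reduced (well bottom): (15,-2,16) with a≤c, −a<b≤a
well minimum = a = 15

15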